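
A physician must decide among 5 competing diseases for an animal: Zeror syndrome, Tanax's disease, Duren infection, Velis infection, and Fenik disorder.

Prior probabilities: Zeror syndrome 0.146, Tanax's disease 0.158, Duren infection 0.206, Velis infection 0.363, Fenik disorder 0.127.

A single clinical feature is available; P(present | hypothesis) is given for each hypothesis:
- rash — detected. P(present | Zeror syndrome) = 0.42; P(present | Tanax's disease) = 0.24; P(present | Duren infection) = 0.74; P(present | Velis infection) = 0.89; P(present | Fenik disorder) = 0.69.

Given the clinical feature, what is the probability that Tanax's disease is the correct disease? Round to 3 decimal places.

Multiply each prior by the likelihood of the clinical feature:
  Zeror syndrome: 0.146 × 0.42 = 0.06132
  Tanax's disease: 0.158 × 0.24 = 0.03792
  Duren infection: 0.206 × 0.74 = 0.15244
  Velis infection: 0.363 × 0.89 = 0.32307
  Fenik disorder: 0.127 × 0.69 = 0.08763
Marginal likelihood of the evidence = 0.66238.
P(Tanax's disease | evidence) = 0.03792 / 0.66238 ≈ 0.057.

0.057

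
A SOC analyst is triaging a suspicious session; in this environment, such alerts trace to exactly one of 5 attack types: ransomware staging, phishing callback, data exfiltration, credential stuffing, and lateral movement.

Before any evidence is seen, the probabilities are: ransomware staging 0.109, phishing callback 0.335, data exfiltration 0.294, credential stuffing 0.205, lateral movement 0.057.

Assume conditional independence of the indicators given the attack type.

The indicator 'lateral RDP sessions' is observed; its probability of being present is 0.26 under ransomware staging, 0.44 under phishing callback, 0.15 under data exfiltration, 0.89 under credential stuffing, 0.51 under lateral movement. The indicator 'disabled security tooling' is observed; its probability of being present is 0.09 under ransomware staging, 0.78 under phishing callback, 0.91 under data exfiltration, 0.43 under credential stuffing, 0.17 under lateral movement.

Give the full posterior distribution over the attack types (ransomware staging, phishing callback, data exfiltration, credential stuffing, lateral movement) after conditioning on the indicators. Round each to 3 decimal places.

Multiply each prior by the joint likelihood of the indicator pattern:
  ransomware staging: 0.109 × 0.26 × 0.09 = 0.0025506
  phishing callback: 0.335 × 0.44 × 0.78 = 0.11497
  data exfiltration: 0.294 × 0.15 × 0.91 = 0.040131
  credential stuffing: 0.205 × 0.89 × 0.43 = 0.078453
  lateral movement: 0.057 × 0.51 × 0.17 = 0.0049419
The unnormalized weights sum to 0.24105.
P(ransomware staging | evidence) = 0.0025506 / 0.24105 ≈ 0.011
P(phishing callback | evidence) = 0.11497 / 0.24105 ≈ 0.477
P(data exfiltration | evidence) = 0.040131 / 0.24105 ≈ 0.166
P(credential stuffing | evidence) = 0.078453 / 0.24105 ≈ 0.325
P(lateral movement | evidence) = 0.0049419 / 0.24105 ≈ 0.021

0.011, 0.477, 0.166, 0.325, 0.021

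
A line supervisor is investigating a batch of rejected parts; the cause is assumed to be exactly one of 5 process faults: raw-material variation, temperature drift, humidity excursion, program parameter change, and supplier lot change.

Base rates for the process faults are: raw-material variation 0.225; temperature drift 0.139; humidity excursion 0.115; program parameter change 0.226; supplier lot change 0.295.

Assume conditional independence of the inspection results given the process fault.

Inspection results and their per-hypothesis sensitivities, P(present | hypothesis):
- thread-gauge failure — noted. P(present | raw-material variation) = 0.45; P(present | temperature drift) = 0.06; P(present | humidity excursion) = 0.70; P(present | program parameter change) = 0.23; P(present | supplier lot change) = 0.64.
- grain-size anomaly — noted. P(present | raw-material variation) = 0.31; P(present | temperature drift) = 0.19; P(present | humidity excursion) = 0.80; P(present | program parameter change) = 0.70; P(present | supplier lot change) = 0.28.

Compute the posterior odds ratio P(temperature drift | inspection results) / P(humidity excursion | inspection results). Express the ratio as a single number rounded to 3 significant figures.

Posterior odds equal prior odds times the likelihood ratio; only the two competing hypotheses matter.
  temperature drift: 0.139 × 0.06 × 0.19 = 0.0015846
  humidity excursion: 0.115 × 0.70 × 0.80 = 0.0644
Odds(temperature drift : humidity excursion) = 0.0015846 / 0.0644 ≈ 0.0246.

0.0246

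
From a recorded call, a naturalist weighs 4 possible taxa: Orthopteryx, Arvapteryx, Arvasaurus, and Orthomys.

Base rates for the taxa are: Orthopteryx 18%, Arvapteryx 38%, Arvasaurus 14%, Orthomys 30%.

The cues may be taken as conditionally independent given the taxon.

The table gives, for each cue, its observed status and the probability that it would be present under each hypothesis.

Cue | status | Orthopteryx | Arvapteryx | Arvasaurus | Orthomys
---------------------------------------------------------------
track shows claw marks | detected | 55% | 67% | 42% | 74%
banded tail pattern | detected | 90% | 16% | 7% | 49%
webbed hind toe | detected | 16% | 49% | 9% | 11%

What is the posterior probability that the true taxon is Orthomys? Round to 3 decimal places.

0.257

Multiply each prior by the joint likelihood of the cue pattern:
  Orthopteryx: 0.18 × 0.55 × 0.90 × 0.16 = 0.014256
  Arvapteryx: 0.38 × 0.67 × 0.16 × 0.49 = 0.019961
  Arvasaurus: 0.14 × 0.42 × 0.07 × 0.09 = 0.00037044
  Orthomys: 0.30 × 0.74 × 0.49 × 0.11 = 0.011966
The unnormalized weights sum to 0.046553.
P(Orthomys | evidence) = 0.011966 / 0.046553 ≈ 0.257.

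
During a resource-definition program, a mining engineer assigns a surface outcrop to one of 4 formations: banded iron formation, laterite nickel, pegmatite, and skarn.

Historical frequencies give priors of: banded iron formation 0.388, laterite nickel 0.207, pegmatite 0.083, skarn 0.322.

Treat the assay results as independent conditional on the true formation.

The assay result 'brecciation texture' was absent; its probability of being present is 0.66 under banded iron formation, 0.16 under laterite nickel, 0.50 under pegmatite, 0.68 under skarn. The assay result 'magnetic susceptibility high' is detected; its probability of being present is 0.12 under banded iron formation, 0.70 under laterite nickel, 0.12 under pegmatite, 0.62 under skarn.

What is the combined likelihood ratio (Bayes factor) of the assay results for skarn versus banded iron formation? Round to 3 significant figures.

The Bayes factor is the ratio of the joint likelihoods of the assay result pattern under the two hypotheses (using 1 − P(present | H) for each absent assay result).
  skarn: (1 − 0.68) × 0.62 = 0.1984
  banded iron formation: (1 − 0.66) × 0.12 = 0.0408
Bayes factor = 0.1984 / 0.0408 ≈ 4.86

4.86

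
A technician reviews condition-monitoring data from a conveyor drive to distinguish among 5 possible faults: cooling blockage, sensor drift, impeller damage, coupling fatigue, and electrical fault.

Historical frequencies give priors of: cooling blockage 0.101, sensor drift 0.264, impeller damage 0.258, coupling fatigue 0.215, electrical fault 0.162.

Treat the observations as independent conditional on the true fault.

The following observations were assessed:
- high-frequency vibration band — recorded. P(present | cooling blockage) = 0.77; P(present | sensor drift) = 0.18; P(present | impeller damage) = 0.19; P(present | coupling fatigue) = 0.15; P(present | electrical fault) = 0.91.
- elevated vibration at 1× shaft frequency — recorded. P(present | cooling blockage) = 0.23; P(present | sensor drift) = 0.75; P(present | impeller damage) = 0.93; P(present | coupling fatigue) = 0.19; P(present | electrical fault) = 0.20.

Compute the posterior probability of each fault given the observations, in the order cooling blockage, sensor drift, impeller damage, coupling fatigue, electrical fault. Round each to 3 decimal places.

For each hypothesis, the unnormalized posterior weight is prior × product of the observation likelihoods:
  cooling blockage: 0.101 × 0.77 × 0.23 = 0.017887
  sensor drift: 0.264 × 0.18 × 0.75 = 0.03564
  impeller damage: 0.258 × 0.19 × 0.93 = 0.045589
  coupling fatigue: 0.215 × 0.15 × 0.19 = 0.0061275
  electrical fault: 0.162 × 0.91 × 0.20 = 0.029484
Normalizing constant Z = 0.017887 + 0.03564 + 0.045589 + 0.0061275 + 0.029484 = 0.13473.
P(cooling blockage | evidence) = 0.017887 / 0.13473 ≈ 0.133
P(sensor drift | evidence) = 0.03564 / 0.13473 ≈ 0.265
P(impeller damage | evidence) = 0.045589 / 0.13473 ≈ 0.338
P(coupling fatigue | evidence) = 0.0061275 / 0.13473 ≈ 0.045
P(electrical fault | evidence) = 0.029484 / 0.13473 ≈ 0.219

0.133, 0.265, 0.338, 0.045, 0.219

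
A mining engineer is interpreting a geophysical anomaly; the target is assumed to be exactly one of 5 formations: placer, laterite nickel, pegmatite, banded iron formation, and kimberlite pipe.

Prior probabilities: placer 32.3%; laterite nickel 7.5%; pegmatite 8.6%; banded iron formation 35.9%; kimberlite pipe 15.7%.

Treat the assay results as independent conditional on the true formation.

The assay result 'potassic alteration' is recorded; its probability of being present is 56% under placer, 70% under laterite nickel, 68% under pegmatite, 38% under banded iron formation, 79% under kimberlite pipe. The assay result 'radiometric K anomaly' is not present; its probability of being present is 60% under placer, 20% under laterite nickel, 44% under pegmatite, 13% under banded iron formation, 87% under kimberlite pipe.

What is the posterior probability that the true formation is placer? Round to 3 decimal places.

0.257

For each hypothesis, the unnormalized posterior weight is prior × product of the assay result likelihoods (using 1 − P(present | H) for each absent assay result):
  placer: 0.323 × 0.56 × (1 − 0.60) = 0.072352
  laterite nickel: 0.075 × 0.70 × (1 − 0.20) = 0.042
  pegmatite: 0.086 × 0.68 × (1 − 0.44) = 0.032749
  banded iron formation: 0.359 × 0.38 × (1 − 0.13) = 0.11869
  kimberlite pipe: 0.157 × 0.79 × (1 − 0.87) = 0.016124
The unnormalized weights sum to 0.28191.
P(placer | evidence) = 0.072352 / 0.28191 ≈ 0.257.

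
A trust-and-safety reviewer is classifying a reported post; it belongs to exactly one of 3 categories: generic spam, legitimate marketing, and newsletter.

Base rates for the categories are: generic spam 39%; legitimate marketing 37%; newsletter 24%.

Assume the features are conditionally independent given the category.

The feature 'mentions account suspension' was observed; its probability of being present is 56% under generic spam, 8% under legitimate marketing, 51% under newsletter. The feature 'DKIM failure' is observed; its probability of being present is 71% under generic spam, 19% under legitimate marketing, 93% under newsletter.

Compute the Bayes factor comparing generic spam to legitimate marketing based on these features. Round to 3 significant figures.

Take the product of per-feature likelihoods under each hypothesis, then divide.
  generic spam: 0.56 × 0.71 = 0.3976
  legitimate marketing: 0.08 × 0.19 = 0.0152
Bayes factor = 0.3976 / 0.0152 ≈ 26.2

26.2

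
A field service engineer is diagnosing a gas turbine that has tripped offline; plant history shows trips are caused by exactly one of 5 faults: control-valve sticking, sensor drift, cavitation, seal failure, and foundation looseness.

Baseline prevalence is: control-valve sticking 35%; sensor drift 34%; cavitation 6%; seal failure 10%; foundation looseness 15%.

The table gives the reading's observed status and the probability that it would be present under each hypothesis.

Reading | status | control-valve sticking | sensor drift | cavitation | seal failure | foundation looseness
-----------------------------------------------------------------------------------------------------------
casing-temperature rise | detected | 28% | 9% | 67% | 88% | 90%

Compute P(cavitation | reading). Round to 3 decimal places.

0.103

For each hypothesis, the unnormalized posterior weight is prior × likelihood:
  control-valve sticking: 0.35 × 0.28 = 0.098
  sensor drift: 0.34 × 0.09 = 0.0306
  cavitation: 0.06 × 0.67 = 0.0402
  seal failure: 0.10 × 0.88 = 0.088
  foundation looseness: 0.15 × 0.90 = 0.135
The unnormalized weights sum to 0.3918.
P(cavitation | evidence) = 0.0402 / 0.3918 ≈ 0.103.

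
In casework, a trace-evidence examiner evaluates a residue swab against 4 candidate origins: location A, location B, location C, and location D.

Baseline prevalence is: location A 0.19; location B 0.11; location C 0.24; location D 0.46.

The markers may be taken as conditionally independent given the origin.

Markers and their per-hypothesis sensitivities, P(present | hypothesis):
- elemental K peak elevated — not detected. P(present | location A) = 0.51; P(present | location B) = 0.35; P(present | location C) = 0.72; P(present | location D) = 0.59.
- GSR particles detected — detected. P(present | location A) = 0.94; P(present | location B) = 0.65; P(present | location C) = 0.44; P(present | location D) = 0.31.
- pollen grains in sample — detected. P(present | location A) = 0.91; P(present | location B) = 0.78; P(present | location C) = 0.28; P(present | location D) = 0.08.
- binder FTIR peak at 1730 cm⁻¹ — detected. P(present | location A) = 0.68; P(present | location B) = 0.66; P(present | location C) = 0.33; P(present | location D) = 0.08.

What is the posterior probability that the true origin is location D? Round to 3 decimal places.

By Bayes' rule with conditional independence, the unnormalized weight for each hypothesis is prior × ∏ likelihoods (using 1 − P(present | H) for each absent marker):
  location A: 0.19 × (1 − 0.51) × 0.94 × 0.91 × 0.68 = 0.054154
  location B: 0.11 × (1 − 0.35) × 0.65 × 0.78 × 0.66 = 0.023925
  location C: 0.24 × (1 − 0.72) × 0.44 × 0.28 × 0.33 = 0.0027321
  location D: 0.46 × (1 − 0.59) × 0.31 × 0.08 × 0.08 = 0.00037418
The unnormalized weights sum to 0.081185.
P(location D | evidence) = 0.00037418 / 0.081185 ≈ 0.005.

0.005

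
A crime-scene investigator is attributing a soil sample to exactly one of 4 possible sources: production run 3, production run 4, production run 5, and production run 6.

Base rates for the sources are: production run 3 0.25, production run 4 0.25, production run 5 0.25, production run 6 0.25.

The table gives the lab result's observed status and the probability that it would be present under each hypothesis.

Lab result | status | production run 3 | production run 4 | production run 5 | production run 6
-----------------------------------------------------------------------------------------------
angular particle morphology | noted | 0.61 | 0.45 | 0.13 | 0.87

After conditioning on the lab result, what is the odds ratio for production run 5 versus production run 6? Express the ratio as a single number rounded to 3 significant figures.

0.149

The normalizing constant cancels in an odds ratio, so compute prior × likelihood for the two hypotheses only:
  production run 5: 0.25 × 0.13 = 0.0325
  production run 6: 0.25 × 0.87 = 0.2175
Posterior odds = 0.0325 / 0.2175 ≈ 0.149.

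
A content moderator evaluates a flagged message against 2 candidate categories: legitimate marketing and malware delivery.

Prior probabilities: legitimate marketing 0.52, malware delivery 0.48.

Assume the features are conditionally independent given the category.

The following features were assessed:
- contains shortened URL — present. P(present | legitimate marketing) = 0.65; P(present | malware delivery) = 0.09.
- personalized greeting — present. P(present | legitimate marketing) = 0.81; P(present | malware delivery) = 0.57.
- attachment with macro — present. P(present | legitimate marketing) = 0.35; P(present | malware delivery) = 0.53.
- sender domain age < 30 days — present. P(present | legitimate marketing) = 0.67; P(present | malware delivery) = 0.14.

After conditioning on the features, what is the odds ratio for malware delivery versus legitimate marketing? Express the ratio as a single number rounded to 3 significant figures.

Posterior odds equal prior odds times the likelihood ratio; only the two competing hypotheses matter.
  malware delivery: 0.48 × 0.09 × 0.57 × 0.53 × 0.14 = 0.0018271
  legitimate marketing: 0.52 × 0.65 × 0.81 × 0.35 × 0.67 = 0.064201
Posterior odds = 0.0018271 / 0.064201 ≈ 0.0285.

0.0285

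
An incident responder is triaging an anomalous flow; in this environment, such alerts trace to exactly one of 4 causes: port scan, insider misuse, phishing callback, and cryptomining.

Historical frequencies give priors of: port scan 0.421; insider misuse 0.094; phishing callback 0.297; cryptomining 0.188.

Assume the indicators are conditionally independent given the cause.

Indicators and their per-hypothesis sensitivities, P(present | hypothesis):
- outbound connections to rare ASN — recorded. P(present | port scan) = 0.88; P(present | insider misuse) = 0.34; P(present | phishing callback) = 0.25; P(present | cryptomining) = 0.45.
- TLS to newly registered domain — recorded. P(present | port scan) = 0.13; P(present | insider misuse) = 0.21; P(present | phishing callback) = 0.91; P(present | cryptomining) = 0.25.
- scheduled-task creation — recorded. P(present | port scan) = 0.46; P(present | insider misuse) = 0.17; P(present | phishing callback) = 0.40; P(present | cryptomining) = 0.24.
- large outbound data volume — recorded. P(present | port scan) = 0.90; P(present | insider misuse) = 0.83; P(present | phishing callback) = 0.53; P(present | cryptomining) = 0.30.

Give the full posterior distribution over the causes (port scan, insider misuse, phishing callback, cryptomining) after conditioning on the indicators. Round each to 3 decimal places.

Multiply each prior by the joint likelihood of the indicator pattern:
  port scan: 0.421 × 0.88 × 0.13 × 0.46 × 0.90 = 0.019939
  insider misuse: 0.094 × 0.34 × 0.21 × 0.17 × 0.83 = 0.00094701
  phishing callback: 0.297 × 0.25 × 0.91 × 0.40 × 0.53 = 0.014324
  cryptomining: 0.188 × 0.45 × 0.25 × 0.24 × 0.30 = 0.0015228
The unnormalized weights sum to 0.036733.
P(port scan | evidence) = 0.019939 / 0.036733 ≈ 0.543
P(insider misuse | evidence) = 0.00094701 / 0.036733 ≈ 0.026
P(phishing callback | evidence) = 0.014324 / 0.036733 ≈ 0.390
P(cryptomining | evidence) = 0.0015228 / 0.036733 ≈ 0.041

0.543, 0.026, 0.390, 0.041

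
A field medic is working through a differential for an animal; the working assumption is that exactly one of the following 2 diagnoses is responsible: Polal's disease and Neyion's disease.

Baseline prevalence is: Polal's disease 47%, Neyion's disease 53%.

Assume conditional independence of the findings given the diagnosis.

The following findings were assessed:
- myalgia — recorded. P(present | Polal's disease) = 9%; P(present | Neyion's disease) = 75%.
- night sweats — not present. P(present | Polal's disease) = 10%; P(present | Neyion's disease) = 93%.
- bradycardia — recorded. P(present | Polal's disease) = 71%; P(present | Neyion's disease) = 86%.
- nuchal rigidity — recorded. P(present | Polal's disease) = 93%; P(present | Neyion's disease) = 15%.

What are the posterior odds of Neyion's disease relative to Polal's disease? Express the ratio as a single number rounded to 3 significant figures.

0.143

Posterior odds equal prior odds times the likelihood ratio; only the two competing hypotheses matter (using 1 − P(present | H) for each absent finding).
  Neyion's disease: 0.53 × 0.75 × (1 − 0.93) × 0.86 × 0.15 = 0.0035894
  Polal's disease: 0.47 × 0.09 × (1 − 0.10) × 0.71 × 0.93 = 0.025138
Odds(Neyion's disease : Polal's disease) = 0.0035894 / 0.025138 ≈ 0.143.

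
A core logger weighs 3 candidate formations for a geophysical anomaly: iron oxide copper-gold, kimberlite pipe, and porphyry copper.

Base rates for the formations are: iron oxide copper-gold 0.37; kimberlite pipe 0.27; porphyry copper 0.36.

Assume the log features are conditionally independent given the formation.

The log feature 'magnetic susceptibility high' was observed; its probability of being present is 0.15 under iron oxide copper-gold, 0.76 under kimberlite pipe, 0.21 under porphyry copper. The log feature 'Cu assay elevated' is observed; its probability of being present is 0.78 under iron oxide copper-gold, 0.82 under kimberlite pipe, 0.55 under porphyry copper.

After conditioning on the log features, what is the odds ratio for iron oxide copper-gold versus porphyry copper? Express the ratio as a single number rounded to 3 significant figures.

Posterior odds equal prior odds times the likelihood ratio; only the two competing hypotheses matter.
  iron oxide copper-gold: 0.37 × 0.15 × 0.78 = 0.04329
  porphyry copper: 0.36 × 0.21 × 0.55 = 0.04158
Odds(iron oxide copper-gold : porphyry copper) = 0.04329 / 0.04158 ≈ 1.04.

1.04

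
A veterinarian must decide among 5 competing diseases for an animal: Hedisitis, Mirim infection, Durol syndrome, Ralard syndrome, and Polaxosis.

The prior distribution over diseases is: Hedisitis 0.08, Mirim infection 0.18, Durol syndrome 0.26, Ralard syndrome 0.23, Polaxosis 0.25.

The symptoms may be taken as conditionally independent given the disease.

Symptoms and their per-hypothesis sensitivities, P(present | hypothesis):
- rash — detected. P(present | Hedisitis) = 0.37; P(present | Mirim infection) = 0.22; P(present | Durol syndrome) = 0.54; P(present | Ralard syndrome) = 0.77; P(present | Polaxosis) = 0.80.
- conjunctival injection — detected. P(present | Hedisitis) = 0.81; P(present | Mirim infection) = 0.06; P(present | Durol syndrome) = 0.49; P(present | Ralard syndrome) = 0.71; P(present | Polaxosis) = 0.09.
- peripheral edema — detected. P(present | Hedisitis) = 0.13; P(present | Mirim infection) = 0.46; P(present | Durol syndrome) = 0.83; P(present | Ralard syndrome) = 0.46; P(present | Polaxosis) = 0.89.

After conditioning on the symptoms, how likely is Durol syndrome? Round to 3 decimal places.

By Bayes' rule with conditional independence, the unnormalized weight for each hypothesis is prior × ∏ likelihoods:
  Hedisitis: 0.08 × 0.37 × 0.81 × 0.13 = 0.0031169
  Mirim infection: 0.18 × 0.22 × 0.06 × 0.46 = 0.001093
  Durol syndrome: 0.26 × 0.54 × 0.49 × 0.83 = 0.057101
  Ralard syndrome: 0.23 × 0.77 × 0.71 × 0.46 = 0.057841
  Polaxosis: 0.25 × 0.80 × 0.09 × 0.89 = 0.01602
Marginal likelihood of the evidence = 0.13517.
P(Durol syndrome | evidence) = 0.057101 / 0.13517 ≈ 0.422.

0.422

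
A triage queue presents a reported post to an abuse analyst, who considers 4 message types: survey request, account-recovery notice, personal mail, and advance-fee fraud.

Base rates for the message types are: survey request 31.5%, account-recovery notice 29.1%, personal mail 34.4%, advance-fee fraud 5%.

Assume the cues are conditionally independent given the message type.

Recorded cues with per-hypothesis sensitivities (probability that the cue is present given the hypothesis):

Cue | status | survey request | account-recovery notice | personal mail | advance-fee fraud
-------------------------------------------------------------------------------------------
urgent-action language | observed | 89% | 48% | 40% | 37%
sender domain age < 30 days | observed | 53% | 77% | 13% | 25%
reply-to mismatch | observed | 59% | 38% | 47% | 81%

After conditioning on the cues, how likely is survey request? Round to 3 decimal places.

0.623

Multiply each prior by the joint likelihood of the cue pattern:
  survey request: 0.315 × 0.89 × 0.53 × 0.59 = 0.087665
  account-recovery notice: 0.291 × 0.48 × 0.77 × 0.38 = 0.04087
  personal mail: 0.344 × 0.40 × 0.13 × 0.47 = 0.0084074
  advance-fee fraud: 0.050 × 0.37 × 0.25 × 0.81 = 0.0037463
Marginal likelihood of the evidence = 0.14069.
P(survey request | evidence) = 0.087665 / 0.14069 ≈ 0.623.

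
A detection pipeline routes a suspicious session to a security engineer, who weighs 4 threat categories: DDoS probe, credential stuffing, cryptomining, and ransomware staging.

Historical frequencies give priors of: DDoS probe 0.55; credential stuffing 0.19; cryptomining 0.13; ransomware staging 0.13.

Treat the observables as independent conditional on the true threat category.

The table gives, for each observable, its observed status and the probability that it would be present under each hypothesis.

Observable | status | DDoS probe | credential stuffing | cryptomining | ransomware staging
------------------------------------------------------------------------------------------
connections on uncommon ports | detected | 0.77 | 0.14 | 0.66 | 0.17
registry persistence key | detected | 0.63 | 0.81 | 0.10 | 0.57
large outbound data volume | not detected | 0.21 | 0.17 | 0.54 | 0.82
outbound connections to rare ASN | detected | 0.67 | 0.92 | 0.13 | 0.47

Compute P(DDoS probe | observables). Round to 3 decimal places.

Multiply each prior by the joint likelihood of the observable pattern (using 1 − P(present | H) for each absent observable):
  DDoS probe: 0.55 × 0.77 × 0.63 × (1 − 0.21) × 0.67 = 0.14122
  credential stuffing: 0.19 × 0.14 × 0.81 × (1 − 0.17) × 0.92 = 0.016453
  cryptomining: 0.13 × 0.66 × 0.10 × (1 − 0.54) × 0.13 = 0.00051308
  ransomware staging: 0.13 × 0.17 × 0.57 × (1 − 0.82) × 0.47 = 0.0010657
Marginal likelihood of the evidence = 0.15925.
P(DDoS probe | evidence) = 0.14122 / 0.15925 ≈ 0.887.

0.887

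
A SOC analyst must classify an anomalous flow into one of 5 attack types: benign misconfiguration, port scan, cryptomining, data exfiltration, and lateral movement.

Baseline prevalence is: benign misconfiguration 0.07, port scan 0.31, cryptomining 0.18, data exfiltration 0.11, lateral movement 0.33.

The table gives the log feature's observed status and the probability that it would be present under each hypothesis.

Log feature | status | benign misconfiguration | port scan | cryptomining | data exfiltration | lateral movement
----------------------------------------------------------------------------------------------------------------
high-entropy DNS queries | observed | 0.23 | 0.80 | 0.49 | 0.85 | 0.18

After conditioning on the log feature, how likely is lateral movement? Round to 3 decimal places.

By Bayes' rule, the unnormalized weight for each hypothesis is prior × likelihood:
  benign misconfiguration: 0.07 × 0.23 = 0.0161
  port scan: 0.31 × 0.80 = 0.248
  cryptomining: 0.18 × 0.49 = 0.0882
  data exfiltration: 0.11 × 0.85 = 0.0935
  lateral movement: 0.33 × 0.18 = 0.0594
Marginal likelihood of the evidence = 0.5052.
P(lateral movement | evidence) = 0.0594 / 0.5052 ≈ 0.118.

0.118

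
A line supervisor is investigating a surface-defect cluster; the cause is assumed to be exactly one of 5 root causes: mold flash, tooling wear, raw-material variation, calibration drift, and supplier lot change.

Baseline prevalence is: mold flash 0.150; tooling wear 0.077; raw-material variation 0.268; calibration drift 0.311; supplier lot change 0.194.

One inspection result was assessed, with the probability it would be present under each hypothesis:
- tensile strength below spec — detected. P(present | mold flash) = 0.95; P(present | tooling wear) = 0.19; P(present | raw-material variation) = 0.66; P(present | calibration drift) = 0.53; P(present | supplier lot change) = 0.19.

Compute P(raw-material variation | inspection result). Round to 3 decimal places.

0.330

Multiply each prior by the likelihood of the inspection result:
  mold flash: 0.150 × 0.95 = 0.1425
  tooling wear: 0.077 × 0.19 = 0.01463
  raw-material variation: 0.268 × 0.66 = 0.17688
  calibration drift: 0.311 × 0.53 = 0.16483
  supplier lot change: 0.194 × 0.19 = 0.03686
The unnormalized weights sum to 0.5357.
P(raw-material variation | evidence) = 0.17688 / 0.5357 ≈ 0.330.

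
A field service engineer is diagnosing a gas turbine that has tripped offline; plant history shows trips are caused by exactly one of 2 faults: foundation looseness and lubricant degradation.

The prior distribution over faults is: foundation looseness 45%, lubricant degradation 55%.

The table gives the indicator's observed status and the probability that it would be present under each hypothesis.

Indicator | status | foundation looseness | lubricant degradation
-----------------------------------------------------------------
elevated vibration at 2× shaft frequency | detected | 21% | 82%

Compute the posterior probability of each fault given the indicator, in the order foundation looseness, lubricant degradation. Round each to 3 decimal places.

0.173, 0.827

Multiply each prior by the likelihood of the indicator:
  foundation looseness: 0.45 × 0.21 = 0.0945
  lubricant degradation: 0.55 × 0.82 = 0.451
The unnormalized weights sum to 0.5455.
P(foundation looseness | evidence) = 0.0945 / 0.5455 ≈ 0.173
P(lubricant degradation | evidence) = 0.451 / 0.5455 ≈ 0.827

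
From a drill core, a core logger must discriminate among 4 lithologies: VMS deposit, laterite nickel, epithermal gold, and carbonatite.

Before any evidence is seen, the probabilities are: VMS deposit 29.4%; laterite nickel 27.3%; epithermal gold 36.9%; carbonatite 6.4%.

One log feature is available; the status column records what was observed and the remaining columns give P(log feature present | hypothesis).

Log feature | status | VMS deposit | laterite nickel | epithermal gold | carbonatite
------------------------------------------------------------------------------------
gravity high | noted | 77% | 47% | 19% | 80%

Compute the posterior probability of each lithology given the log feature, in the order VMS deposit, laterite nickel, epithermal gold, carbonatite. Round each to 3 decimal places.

0.476, 0.270, 0.147, 0.108

By Bayes' rule, the unnormalized weight for each hypothesis is prior × likelihood:
  VMS deposit: 0.294 × 0.77 = 0.22638
  laterite nickel: 0.273 × 0.47 = 0.12831
  epithermal gold: 0.369 × 0.19 = 0.07011
  carbonatite: 0.064 × 0.80 = 0.0512
Marginal likelihood of the evidence = 0.476.
P(VMS deposit | evidence) = 0.22638 / 0.476 ≈ 0.476
P(laterite nickel | evidence) = 0.12831 / 0.476 ≈ 0.270
P(epithermal gold | evidence) = 0.07011 / 0.476 ≈ 0.147
P(carbonatite | evidence) = 0.0512 / 0.476 ≈ 0.108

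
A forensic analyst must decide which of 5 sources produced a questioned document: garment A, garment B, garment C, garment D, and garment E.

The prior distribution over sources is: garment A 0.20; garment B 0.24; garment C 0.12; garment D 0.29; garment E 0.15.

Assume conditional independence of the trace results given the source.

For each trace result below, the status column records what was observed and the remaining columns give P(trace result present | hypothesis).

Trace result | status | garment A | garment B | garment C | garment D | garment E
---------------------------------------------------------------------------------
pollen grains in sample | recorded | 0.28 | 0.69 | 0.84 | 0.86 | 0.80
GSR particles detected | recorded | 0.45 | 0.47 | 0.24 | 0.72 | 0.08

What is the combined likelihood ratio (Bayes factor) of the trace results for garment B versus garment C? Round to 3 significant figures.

Joint likelihood of the trace result pattern under each hypothesis:
  garment B: 0.69 × 0.47 = 0.3243
  garment C: 0.84 × 0.24 = 0.2016
Bayes factor = 0.3243 / 0.2016 ≈ 1.61

1.61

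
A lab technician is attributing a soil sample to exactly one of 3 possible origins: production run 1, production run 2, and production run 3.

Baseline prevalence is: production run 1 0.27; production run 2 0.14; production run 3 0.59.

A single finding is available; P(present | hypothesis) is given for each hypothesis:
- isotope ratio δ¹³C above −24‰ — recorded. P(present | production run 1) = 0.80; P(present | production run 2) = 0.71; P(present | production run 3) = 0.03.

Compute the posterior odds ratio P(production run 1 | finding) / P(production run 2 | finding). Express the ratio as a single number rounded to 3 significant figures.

Posterior odds equal prior odds times the likelihood ratio; only the two competing hypotheses matter.
  production run 1: 0.27 × 0.80 = 0.216
  production run 2: 0.14 × 0.71 = 0.0994
Posterior odds = 0.216 / 0.0994 ≈ 2.17.

2.17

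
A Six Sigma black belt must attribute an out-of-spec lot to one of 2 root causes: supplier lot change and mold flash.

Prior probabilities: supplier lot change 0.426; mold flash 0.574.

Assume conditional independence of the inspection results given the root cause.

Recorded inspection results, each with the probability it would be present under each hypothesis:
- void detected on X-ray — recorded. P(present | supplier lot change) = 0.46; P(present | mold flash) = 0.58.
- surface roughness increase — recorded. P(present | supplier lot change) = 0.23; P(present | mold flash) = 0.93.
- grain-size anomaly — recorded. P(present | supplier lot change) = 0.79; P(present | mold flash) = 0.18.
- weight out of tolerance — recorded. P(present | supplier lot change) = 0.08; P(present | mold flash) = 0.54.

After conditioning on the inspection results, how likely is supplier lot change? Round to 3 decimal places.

For each hypothesis, the unnormalized posterior weight is prior × product of the inspection result likelihoods:
  supplier lot change: 0.426 × 0.46 × 0.23 × 0.79 × 0.08 = 0.0028485
  mold flash: 0.574 × 0.58 × 0.93 × 0.18 × 0.54 = 0.030095
Normalizing constant Z = 0.0028485 + 0.030095 = 0.032943.
P(supplier lot change | evidence) = 0.0028485 / 0.032943 ≈ 0.086.

0.086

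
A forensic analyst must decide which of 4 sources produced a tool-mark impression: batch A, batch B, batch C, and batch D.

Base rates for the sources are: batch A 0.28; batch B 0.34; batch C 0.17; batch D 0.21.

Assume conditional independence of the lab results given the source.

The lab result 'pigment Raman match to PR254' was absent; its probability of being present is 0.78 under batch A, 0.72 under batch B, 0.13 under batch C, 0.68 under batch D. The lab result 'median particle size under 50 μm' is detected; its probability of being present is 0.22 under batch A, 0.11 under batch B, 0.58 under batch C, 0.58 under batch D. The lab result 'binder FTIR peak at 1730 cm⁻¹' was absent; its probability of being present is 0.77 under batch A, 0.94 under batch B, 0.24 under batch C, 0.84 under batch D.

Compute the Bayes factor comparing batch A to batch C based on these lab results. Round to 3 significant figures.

0.0290

The Bayes factor is the ratio of the joint likelihoods of the lab result pattern under the two hypotheses (using 1 − P(present | H) for each absent lab result).
  batch A: (1 − 0.78) × 0.22 × (1 − 0.77) = 0.011132
  batch C: (1 − 0.13) × 0.58 × (1 − 0.24) = 0.3835
Bayes factor = 0.011132 / 0.3835 ≈ 0.0290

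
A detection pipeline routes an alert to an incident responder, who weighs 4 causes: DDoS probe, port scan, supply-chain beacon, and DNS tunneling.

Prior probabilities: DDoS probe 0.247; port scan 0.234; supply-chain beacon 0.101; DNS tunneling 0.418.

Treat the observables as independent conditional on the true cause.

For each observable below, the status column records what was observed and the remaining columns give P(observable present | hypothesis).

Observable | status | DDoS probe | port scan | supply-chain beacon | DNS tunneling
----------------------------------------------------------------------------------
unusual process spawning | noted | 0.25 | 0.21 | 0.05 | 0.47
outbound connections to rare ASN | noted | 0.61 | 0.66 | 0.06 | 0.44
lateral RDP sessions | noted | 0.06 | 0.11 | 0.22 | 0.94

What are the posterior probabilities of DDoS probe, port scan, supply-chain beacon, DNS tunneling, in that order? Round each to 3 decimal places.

By Bayes' rule with conditional independence, the unnormalized weight for each hypothesis is prior × ∏ likelihoods:
  DDoS probe: 0.247 × 0.25 × 0.61 × 0.06 = 0.00226
  port scan: 0.234 × 0.21 × 0.66 × 0.11 = 0.0035676
  supply-chain beacon: 0.101 × 0.05 × 0.06 × 0.22 = 6.666e-05
  DNS tunneling: 0.418 × 0.47 × 0.44 × 0.94 = 0.081256
The unnormalized weights sum to 0.08715.
P(DDoS probe | evidence) = 0.00226 / 0.08715 ≈ 0.026
P(port scan | evidence) = 0.0035676 / 0.08715 ≈ 0.041
P(supply-chain beacon | evidence) = 6.666e-05 / 0.08715 ≈ 0.001
P(DNS tunneling | evidence) = 0.081256 / 0.08715 ≈ 0.932

0.026, 0.041, 0.001, 0.932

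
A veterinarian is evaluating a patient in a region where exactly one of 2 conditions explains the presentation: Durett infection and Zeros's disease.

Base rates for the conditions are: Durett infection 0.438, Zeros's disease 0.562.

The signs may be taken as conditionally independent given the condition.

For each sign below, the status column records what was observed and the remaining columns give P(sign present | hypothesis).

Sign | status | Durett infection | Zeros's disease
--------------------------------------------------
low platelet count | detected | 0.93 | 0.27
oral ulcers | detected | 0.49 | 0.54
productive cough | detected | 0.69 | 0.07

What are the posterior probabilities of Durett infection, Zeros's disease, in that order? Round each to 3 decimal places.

0.960, 0.040

Multiply each prior by the joint likelihood of the sign pattern:
  Durett infection: 0.438 × 0.93 × 0.49 × 0.69 = 0.13772
  Zeros's disease: 0.562 × 0.27 × 0.54 × 0.07 = 0.0057358
Marginal likelihood of the evidence = 0.14346.
P(Durett infection | evidence) = 0.13772 / 0.14346 ≈ 0.960
P(Zeros's disease | evidence) = 0.0057358 / 0.14346 ≈ 0.040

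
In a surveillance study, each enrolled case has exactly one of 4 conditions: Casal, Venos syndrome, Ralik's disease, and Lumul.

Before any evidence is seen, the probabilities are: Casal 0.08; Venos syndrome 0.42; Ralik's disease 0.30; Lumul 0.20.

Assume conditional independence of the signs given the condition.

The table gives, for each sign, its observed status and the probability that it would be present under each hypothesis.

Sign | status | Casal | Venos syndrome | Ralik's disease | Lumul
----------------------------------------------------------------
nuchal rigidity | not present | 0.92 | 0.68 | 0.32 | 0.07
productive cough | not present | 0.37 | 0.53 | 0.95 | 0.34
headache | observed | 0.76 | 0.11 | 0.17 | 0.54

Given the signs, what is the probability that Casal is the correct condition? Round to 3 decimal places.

0.039

For each hypothesis, the unnormalized posterior weight is prior × product of the sign likelihoods (using 1 − P(present | H) for each absent sign):
  Casal: 0.08 × (1 − 0.92) × (1 − 0.37) × 0.76 = 0.0030643
  Venos syndrome: 0.42 × (1 − 0.68) × (1 − 0.53) × 0.11 = 0.0069485
  Ralik's disease: 0.30 × (1 − 0.32) × (1 − 0.95) × 0.17 = 0.001734
  Lumul: 0.20 × (1 − 0.07) × (1 − 0.34) × 0.54 = 0.06629
Marginal likelihood of the evidence = 0.078037.
P(Casal | evidence) = 0.0030643 / 0.078037 ≈ 0.039.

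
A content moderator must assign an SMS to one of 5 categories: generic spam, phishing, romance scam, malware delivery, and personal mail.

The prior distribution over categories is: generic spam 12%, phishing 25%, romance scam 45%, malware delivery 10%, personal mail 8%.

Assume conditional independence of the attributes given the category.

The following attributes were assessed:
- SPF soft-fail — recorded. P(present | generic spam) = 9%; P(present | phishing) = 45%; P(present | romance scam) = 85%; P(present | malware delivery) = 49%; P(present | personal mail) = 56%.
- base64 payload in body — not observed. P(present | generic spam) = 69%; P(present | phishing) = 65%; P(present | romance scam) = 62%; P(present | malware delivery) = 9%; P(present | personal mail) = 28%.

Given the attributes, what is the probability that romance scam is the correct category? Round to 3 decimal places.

0.549

By Bayes' rule with conditional independence, the unnormalized weight for each hypothesis is prior × ∏ likelihoods (using 1 − P(present | H) for each absent attribute):
  generic spam: 0.12 × 0.09 × (1 − 0.69) = 0.003348
  phishing: 0.25 × 0.45 × (1 − 0.65) = 0.039375
  romance scam: 0.45 × 0.85 × (1 − 0.62) = 0.14535
  malware delivery: 0.10 × 0.49 × (1 − 0.09) = 0.04459
  personal mail: 0.08 × 0.56 × (1 − 0.28) = 0.032256
The unnormalized weights sum to 0.26492.
P(romance scam | evidence) = 0.14535 / 0.26492 ≈ 0.549.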